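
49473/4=12368 + 1/4=12368.25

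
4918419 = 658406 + 4260013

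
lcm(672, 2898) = 46368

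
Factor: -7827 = -1 * 3^1 * 2609^1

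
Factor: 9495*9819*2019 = 3^5*5^1*211^1*673^1*1091^1 = 188234206695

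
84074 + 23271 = 107345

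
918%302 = 12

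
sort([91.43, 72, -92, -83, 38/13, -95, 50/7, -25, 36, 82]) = [-95, -92, -83, -25, 38/13, 50/7, 36, 72, 82, 91.43]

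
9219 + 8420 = 17639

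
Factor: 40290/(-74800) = -1 * 2^(-3) * 3^1 * 5^(-1) * 11^(-1) * 79^1 = -237/440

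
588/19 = 30 + 18/19 ≈ 30.95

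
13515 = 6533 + 6982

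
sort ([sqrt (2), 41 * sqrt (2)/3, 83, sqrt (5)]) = [sqrt (2), sqrt (5), 41 * sqrt (2)/3, 83]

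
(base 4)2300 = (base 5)1201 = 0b10110000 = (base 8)260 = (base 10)176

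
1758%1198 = 560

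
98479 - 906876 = -808397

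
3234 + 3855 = 7089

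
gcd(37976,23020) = 4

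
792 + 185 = 977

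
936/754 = 36/29 ≈ 1.24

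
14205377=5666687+8538690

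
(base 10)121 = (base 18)6d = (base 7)232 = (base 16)79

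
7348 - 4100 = 3248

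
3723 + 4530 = 8253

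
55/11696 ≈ 0.00470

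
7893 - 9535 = -1642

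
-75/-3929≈0.0191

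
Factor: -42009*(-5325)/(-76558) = -1*2^(-1)*3^2*5^2*11^1*19^1*67^1*71^1*101^(-1)*379^(-1) = -223697925/76558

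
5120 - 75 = 5045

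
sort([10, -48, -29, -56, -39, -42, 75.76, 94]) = [-56, -48, -42, -39, -29, 10, 75.76, 94]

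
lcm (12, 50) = 300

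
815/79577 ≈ 0.0102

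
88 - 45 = 43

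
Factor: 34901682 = 2^1*3^1*743^1*7829^1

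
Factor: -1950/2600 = -1*2^ (-2)*3^1 = -3/4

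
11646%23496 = 11646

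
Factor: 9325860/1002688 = 2^(-4)*3^1*5^1*17^1*41^1*223^1*15667^(-1) = 2331465/250672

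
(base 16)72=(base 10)114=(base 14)82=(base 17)6c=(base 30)3o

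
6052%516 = 376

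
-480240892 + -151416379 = -631657271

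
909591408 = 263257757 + 646333651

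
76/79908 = 19/19977 ≈ 0.000951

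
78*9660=753480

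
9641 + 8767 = 18408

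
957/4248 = 319/1416 ≈ 0.225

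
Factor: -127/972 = -1 * 2^(-2) * 3^(-5) * 127^1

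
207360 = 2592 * 80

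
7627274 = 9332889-1705615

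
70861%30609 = 9643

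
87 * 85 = 7395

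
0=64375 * 0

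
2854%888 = 190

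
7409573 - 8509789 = -1100216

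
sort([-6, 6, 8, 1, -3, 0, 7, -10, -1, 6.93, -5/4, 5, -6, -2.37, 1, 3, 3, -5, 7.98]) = [-10, -6, -6, -5, -3, -2.37, -5/4, -1, 0, 1, 1, 3, 3, 5, 6, 6.93, 7, 7.98, 8]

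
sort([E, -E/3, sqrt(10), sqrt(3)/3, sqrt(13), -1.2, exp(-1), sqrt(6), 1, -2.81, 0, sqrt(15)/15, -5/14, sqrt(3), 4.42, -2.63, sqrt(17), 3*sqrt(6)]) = [-2.81, -2.63, -1.2, -E/3, -5/14, 0, sqrt(15)/15, exp(-1), sqrt(3)/3, 1, sqrt(3), sqrt(6), E, sqrt(10), sqrt(13), sqrt(17), 4.42, 3*sqrt(6)]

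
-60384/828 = -5032/69 ≈ -72.93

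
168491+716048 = 884539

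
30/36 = 5/6 ≈ 0.833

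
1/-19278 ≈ -0.0000519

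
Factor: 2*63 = 2^1*3^2*7^1 = 126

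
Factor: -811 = -1*811^1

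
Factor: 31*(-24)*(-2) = 2^4*3^1*31^1 = 1488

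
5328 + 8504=13832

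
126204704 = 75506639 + 50698065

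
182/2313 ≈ 0.0787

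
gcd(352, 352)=352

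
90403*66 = 5966598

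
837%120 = 117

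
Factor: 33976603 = 29^1*353^1*3319^1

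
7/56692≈0.000123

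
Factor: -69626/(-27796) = 2^(-1) * 31^1 * 1123^1 * 6949^(-1) = 34813/13898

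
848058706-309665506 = 538393200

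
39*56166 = 2190474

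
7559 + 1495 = 9054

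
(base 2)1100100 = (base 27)3j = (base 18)5a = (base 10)100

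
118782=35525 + 83257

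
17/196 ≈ 0.0867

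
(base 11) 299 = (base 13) 20c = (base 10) 350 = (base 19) i8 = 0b101011110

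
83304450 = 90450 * 921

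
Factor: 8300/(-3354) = -1*2^1*3^(-1)*5^2*13^(-1)*43^(-1)*83^1 = -4150/1677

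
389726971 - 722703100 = -332976129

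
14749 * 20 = 294980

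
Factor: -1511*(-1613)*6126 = 2^1*3^1*1021^1*1511^1*1613^1 = 14930550618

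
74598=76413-1815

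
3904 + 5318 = 9222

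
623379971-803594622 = -180214651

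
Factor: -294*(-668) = 2^3*3^1*7^2*167^1 = 196392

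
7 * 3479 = 24353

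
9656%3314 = 3028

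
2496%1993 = 503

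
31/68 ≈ 0.456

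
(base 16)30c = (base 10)780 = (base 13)480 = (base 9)1056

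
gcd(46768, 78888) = 8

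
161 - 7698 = -7537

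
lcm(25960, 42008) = 2310440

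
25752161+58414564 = 84166725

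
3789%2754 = 1035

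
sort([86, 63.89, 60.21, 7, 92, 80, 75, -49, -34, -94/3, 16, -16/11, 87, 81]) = [-49, -34, -94/3, -16/11, 7, 16, 60.21, 63.89, 75, 80, 81, 86, 87, 92]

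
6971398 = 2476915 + 4494483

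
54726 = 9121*6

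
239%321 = 239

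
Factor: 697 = 17^1*41^1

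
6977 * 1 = 6977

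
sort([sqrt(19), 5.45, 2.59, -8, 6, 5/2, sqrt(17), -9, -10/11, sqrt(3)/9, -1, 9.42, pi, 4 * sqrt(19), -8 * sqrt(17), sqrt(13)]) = [-8 * sqrt(17), -9, -8, -1, -10/11, sqrt(3)/9, 5/2, 2.59, pi, sqrt(13), sqrt(17), sqrt(19), 5.45, 6, 9.42, 4 * sqrt(19)]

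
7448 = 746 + 6702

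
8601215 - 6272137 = 2329078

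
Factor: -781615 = -1 * 5^1 * 223^1 * 701^1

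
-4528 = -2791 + -1737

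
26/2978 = 13/1489 ≈ 0.00873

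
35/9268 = 5/1324 ≈ 0.00378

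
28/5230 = 14/2615 ≈ 0.00535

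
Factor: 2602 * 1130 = 2^2 * 5^1 * 113^1 * 1301^1 = 2940260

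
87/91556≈0.000950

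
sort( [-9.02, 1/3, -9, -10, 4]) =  [-10, -9.02, -9, 1/3, 4]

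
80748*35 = 2826180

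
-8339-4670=-13009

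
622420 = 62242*10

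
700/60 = 11 + 2/3 ≈ 11.67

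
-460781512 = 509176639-969958151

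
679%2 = 1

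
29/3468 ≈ 0.00836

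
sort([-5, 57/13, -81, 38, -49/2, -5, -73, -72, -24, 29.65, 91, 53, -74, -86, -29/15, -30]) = [-86, -81, -74, -73, -72, -30, -49/2, -24, -5, -5, -29/15, 57/13, 29.65, 38, 53, 91]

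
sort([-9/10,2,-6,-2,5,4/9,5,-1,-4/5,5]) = [-6,-2,-1,-9/10,-4/5,4/9,2,5,5,5]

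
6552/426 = 1092/71 ≈ 15.38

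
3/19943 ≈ 0.000150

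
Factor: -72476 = -1*2^2*18119^1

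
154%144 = 10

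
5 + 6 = 11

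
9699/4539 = 3233/1513 ≈ 2.14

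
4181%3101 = 1080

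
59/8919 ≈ 0.00662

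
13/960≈0.0135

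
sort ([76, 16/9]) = [16/9, 76]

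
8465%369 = 347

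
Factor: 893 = 19^1 * 47^1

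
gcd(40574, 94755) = 1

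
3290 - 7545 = -4255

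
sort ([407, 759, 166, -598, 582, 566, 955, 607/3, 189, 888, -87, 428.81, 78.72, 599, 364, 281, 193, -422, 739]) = [-598, -422, -87, 78.72, 166, 189, 193, 607/3, 281, 364, 407, 428.81, 566, 582, 599, 739, 759, 888, 955]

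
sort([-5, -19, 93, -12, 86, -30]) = [-30, -19, -12, -5, 86, 93]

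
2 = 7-5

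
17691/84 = 5897/28≈210.61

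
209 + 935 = 1144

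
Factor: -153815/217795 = -1 * 43^(-1) * 1013^(-1) * 30763^1 = -30763/43559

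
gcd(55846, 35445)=1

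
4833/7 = 690 + 3/7 ≈ 690.43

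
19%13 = 6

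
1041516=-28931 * (-36)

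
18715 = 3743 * 5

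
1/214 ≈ 0.00467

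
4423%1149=976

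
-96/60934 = -48/30467 ≈ -0.00158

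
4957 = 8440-3483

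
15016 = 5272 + 9744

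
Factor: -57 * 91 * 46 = -1 * 2^1 * 3^1 * 7^1 * 13^1 * 19^1 * 23^1 = -238602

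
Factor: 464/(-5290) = -1 * 2^3 * 5^(-1) * 23^(-2) * 29^1 = -232/2645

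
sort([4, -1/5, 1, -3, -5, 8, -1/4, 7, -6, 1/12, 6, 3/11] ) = [-6, -5, -3, -1/4, -1/5, 1/12, 3/11, 1, 4, 6, 7, 8] 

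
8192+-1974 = 6218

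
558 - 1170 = -612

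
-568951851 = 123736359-692688210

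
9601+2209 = 11810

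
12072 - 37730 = -25658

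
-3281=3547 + -6828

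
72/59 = 1 + 13/59 ≈ 1.22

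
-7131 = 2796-9927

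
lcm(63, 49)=441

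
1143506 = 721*1586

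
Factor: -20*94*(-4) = 2^5*5^1*47^1 = 7520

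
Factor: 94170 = 2^1*3^1*5^1*43^1*73^1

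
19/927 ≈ 0.0205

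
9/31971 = 3/10657 ≈ 0.000282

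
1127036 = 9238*122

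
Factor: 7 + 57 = 2^6 = 64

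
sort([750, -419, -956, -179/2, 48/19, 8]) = [-956, -419, -179/2, 48/19, 8, 750]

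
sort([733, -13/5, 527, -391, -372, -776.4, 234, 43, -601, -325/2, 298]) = [-776.4, -601, -391, -372, -325/2, -13/5, 43, 234, 298, 527, 733]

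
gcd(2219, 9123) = 1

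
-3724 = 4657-8381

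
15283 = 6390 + 8893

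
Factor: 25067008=2^9*173^1*283^1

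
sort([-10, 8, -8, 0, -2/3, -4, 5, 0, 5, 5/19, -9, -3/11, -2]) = [-10, -9, -8, -4, -2, -2/3, -3/11, 0, 0, 5/19, 5, 5, 8]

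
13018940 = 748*17405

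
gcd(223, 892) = 223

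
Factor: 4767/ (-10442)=-1*2^ (-1)*3^1*7^1*23^ (-1)=-21/46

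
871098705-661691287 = 209407418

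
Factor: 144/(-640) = -1 * 2^(-3) * 3^2 * 5^(-1) = -9/40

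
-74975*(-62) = 4648450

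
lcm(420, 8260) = 24780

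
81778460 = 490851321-409072861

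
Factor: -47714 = -1*2^1*23857^1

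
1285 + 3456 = 4741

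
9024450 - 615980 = 8408470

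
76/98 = 38/49 ≈ 0.776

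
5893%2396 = 1101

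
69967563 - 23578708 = 46388855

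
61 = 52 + 9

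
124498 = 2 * 62249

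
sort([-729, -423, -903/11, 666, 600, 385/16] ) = [-729, -423, -903/11, 385/16, 600, 666] 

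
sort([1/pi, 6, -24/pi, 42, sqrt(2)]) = [-24/pi, 1/pi, sqrt(2), 6, 42]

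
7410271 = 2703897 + 4706374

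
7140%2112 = 804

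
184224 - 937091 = -752867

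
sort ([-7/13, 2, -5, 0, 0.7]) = [-5, -7/13, 0, 0.7, 2]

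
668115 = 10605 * 63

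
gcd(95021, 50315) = 1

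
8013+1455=9468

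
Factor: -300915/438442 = -1 * 2^(-1) * 3^4 * 5^1 * 257^(-1) * 743^1 * 853^(-1)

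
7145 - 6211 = 934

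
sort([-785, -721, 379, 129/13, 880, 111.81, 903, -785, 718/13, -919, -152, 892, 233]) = [-919, -785, -785, -721, -152, 129/13, 718/13, 111.81, 233, 379, 880, 892, 903]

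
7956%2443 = 627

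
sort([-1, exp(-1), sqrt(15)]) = [-1, exp(-1), sqrt(15)]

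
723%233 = 24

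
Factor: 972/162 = 2^1 * 3^1 = 6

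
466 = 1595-1129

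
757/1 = 757 = 757.00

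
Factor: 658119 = 3^1 * 7^2 * 11^2 * 37^1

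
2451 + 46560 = 49011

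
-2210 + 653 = -1557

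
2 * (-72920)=-145840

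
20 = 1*20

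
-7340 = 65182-72522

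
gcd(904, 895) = 1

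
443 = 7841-7398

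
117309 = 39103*3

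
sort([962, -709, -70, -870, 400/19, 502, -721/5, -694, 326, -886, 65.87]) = [-886, -870, -709, -694, -721/5, -70, 400/19, 65.87, 326, 502, 962]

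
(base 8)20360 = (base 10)8432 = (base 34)7a0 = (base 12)4a68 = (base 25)dc7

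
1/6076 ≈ 0.000165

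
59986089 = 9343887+50642202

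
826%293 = 240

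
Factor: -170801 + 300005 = 2^2*3^2*37^1*97^1 = 129204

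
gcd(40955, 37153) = 1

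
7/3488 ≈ 0.00201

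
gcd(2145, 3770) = 65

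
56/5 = 11 + 1/5 = 11.20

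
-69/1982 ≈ -0.0348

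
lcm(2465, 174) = 14790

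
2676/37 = 72 + 12/37 ≈ 72.32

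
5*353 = 1765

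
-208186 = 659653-867839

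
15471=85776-70305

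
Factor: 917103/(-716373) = -1 * 3^(-1) * 7^(-1) * 11^1 * 83^(-1) * 137^(-1) * 27791^1 = -305701/238791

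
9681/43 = 225+6/43≈225.14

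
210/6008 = 105/3004 ≈ 0.0350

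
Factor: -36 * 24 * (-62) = 2^6 * 3^3 * 31^1 = 53568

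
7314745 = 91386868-84072123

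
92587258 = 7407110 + 85180148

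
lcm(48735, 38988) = 194940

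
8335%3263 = 1809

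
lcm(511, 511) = 511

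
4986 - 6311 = -1325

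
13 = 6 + 7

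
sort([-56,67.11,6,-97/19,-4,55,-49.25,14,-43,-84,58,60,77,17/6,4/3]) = [-84,-56,-49.25,-43,-97/19,-4,4/3,17/6,6,14,55,58,60,67.11,77]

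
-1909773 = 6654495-8564268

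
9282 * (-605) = -5615610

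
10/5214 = 5/2607 ≈ 0.00192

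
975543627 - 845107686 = 130435941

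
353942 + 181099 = 535041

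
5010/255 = 19 + 11/17 ≈ 19.65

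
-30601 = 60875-91476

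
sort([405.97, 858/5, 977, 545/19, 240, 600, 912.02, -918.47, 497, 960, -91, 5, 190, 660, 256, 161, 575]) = [-918.47, -91, 5, 545/19, 161, 858/5, 190, 240, 256, 405.97, 497, 575, 600, 660, 912.02, 960, 977]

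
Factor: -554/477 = -1*2^1*3^(-2)*53^(-1)*277^1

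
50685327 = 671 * 75537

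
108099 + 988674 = 1096773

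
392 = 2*196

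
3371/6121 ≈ 0.551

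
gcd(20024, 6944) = 8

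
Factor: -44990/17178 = -1*3^(-1)*5^1*7^(-1)*11^1 = -55/21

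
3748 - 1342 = 2406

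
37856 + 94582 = 132438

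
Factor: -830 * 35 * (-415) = 2^1 * 5^3 * 7^1 * 83^2 = 12055750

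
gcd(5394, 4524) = 174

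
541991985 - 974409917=-432417932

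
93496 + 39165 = 132661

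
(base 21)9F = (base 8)314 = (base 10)204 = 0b11001100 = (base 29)71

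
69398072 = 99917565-30519493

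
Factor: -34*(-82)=2^2*17^1*41^1=2788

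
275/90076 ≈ 0.00305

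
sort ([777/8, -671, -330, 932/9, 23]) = [-671, -330, 23, 777/8, 932/9]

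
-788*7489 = -5901332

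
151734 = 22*6897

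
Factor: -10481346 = -1*2^1*3^3*67^1*2897^1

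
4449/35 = 127 + 4/35 ≈ 127.11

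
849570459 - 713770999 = 135799460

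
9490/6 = 1581+2/3 ≈ 1581.67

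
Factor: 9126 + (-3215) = 23^1 * 257^1 = 5911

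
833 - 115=718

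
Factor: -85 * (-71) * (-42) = -1 * 2^1 * 3^1 * 5^1 * 7^1 * 17^1 * 71^1 = -253470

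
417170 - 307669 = 109501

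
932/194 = 4 + 78/97 ≈ 4.80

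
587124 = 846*694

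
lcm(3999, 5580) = 239940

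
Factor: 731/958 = 2^(-1) * 17^1 * 43^1 * 479^(-1)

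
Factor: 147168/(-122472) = -1*2^2*3^(-5)*73^1 = -292/243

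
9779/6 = 1629 + 5/6 ≈ 1629.83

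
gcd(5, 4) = 1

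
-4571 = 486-5057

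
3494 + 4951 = 8445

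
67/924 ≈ 0.0725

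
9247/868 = 1321/124 ≈ 10.65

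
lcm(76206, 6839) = 533442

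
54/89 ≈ 0.607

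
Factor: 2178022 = 2^1*7^1*11^1*14143^1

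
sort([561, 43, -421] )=[-421, 43, 561] 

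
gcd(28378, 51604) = 14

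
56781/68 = 835 + 1/68 ≈ 835.01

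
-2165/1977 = -1 - 188/1977≈-1.10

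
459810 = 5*91962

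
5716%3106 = 2610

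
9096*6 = 54576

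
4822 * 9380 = 45230360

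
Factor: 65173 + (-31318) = 3^1*5^1*37^1*61^1 = 33855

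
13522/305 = 44 + 102/305 ≈ 44.33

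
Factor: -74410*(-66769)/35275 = 2^1*5^(-1)*7^1*17^(-1)*23^1*83^(-1)*1063^1*2903^1 = 993656258/7055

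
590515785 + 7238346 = 597754131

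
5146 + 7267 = 12413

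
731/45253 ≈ 0.0162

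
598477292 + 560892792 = 1159370084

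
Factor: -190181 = -1*190181^1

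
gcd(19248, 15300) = 12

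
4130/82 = 50 + 15/41 ≈ 50.37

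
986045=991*995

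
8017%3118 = 1781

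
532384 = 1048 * 508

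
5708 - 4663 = 1045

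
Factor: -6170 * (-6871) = 2^1 * 5^1 * 617^1 * 6871^1 = 42394070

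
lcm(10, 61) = 610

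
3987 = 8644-4657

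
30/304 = 15/152 ≈ 0.0987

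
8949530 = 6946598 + 2002932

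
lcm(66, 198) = 198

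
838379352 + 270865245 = 1109244597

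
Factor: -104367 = -1 * 3^1 * 19^1 * 1831^1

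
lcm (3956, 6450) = 296700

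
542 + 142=684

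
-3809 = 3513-7322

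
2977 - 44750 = -41773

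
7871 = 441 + 7430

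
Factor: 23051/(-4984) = -1 * 2^(-3) * 37^1 = -37/8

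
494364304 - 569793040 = -75428736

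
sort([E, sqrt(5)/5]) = [sqrt(5)/5, E]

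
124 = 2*62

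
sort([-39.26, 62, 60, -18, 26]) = [-39.26, -18, 26, 60, 62]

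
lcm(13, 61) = 793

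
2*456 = 912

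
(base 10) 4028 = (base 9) 5465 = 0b111110111100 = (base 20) a18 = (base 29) 4mq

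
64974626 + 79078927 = 144053553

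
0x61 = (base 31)34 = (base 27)3g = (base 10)97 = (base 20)4h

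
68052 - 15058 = 52994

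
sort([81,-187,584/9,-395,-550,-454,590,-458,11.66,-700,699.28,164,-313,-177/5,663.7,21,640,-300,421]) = [-700,-550,-458,-454,-395,-313,-300,-187,-177/5,11.66,21,584/9,81,164,421,590,640,663.7,699.28]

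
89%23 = 20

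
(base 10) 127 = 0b1111111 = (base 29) 4b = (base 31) 43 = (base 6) 331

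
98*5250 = 514500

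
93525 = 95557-2032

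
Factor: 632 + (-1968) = -1 * 2^3 * 167^1 = -1336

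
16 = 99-83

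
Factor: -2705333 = -1*89^1*113^1*269^1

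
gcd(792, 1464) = 24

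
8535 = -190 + 8725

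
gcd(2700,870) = 30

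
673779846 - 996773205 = -322993359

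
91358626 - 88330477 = 3028149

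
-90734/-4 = 45367/2 = 22683.50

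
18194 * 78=1419132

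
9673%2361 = 229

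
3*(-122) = -366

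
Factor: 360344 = 2^3*31^1*1453^1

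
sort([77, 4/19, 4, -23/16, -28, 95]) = [-28, -23/16, 4/19, 4, 77, 95]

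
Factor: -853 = -1*853^1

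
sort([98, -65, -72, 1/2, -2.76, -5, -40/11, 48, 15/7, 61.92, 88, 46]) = [-72, -65, -5, -40/11, -2.76, 1/2, 15/7, 46, 48, 61.92, 88, 98]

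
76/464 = 19/116 ≈ 0.164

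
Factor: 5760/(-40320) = -1*7^(-1) = -1/7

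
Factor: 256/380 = 2^6*5^ (-1)*19^ (-1) = 64/95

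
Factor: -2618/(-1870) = 5^(-1) * 7^1 = 7/5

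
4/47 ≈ 0.0851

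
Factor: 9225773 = 19^1*485567^1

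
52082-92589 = -40507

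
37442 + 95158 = 132600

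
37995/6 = 6332 + 1/2 = 6332.50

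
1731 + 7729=9460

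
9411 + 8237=17648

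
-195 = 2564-2759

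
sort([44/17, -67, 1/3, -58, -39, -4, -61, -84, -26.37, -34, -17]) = [-84, -67, -61, -58, -39, -34, -26.37, -17, -4, 1/3, 44/17]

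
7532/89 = 84+56/89 ≈ 84.63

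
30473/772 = 39 + 365/772 ≈ 39.47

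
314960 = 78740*4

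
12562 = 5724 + 6838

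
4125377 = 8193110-4067733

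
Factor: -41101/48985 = -1*5^ (-1)*23^1*97^ (-1)*101^ (-1)*1787^1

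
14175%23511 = 14175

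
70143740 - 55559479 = 14584261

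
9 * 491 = 4419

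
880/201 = 4 + 76/201 ≈ 4.38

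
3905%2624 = 1281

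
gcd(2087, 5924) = 1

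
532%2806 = 532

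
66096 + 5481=71577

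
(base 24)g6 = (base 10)390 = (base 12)286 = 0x186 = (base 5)3030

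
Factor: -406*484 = -1*2^3*7^1*11^2*29^1 = -196504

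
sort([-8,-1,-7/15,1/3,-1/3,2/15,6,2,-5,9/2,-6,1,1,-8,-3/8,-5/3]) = [-8,-8,-6,-5,-5/3,-1,-7/15,-3/8,-1/3,2/15,1/3,1,1,2,9/2,6]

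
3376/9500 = 844/2375≈0.355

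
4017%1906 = 205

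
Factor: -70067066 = -1*2^1*35033533^1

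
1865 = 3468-1603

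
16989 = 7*2427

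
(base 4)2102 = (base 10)146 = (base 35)46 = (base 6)402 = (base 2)10010010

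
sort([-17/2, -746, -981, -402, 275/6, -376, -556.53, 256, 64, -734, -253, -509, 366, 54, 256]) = [-981, -746, -734, -556.53, -509, -402, -376, -253, -17/2, 275/6, 54, 64, 256, 256, 366]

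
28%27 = 1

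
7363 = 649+6714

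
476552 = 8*59569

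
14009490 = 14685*954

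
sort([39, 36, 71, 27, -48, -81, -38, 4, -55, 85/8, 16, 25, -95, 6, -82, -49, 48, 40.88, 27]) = [-95, -82, -81, -55, -49, -48, -38, 4, 6, 85/8, 16, 25, 27, 27, 36, 39, 40.88, 48, 71]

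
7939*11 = 87329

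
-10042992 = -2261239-7781753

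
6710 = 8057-1347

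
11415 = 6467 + 4948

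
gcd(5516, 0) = 5516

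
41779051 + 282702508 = 324481559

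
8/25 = 0.32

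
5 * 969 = 4845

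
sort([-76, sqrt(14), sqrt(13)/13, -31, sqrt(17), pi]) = [-76, -31, sqrt(13)/13, pi, sqrt(14), sqrt(17)]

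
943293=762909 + 180384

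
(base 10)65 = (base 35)1u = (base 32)21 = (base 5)230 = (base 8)101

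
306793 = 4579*67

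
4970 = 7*710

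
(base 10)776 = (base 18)272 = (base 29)qm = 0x308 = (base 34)ms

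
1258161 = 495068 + 763093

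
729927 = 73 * 9999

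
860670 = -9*(-95630)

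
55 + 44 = 99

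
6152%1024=8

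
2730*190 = 518700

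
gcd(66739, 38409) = 1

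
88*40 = 3520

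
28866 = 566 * 51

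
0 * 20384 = 0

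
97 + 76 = 173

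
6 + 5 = 11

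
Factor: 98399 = 7^1 * 14057^1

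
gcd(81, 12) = 3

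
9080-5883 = 3197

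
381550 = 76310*5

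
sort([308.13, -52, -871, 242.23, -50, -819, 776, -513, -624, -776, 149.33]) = [-871, -819, -776, -624, -513, -52, -50, 149.33, 242.23, 308.13, 776]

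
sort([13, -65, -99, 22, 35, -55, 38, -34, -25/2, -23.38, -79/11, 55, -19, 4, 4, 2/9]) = [-99, -65, -55, -34, -23.38, -19, -25/2, -79/11, 2/9, 4, 4, 13, 22, 35, 38, 55]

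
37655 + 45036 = 82691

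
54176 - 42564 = 11612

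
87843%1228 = 655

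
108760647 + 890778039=999538686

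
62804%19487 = 4343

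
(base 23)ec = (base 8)516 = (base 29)bf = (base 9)411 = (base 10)334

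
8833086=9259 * 954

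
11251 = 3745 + 7506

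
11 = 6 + 5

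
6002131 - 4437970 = 1564161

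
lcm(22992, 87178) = 2092272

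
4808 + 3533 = 8341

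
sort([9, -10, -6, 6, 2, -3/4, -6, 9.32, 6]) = [-10, -6, -6, -3/4, 2, 6, 6, 9, 9.32]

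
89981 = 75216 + 14765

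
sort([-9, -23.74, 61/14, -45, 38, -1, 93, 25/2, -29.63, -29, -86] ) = [-86, -45, -29.63, -29, -23.74, -9, -1, 61/14, 25/2, 38, 93] 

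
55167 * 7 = 386169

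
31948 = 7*4564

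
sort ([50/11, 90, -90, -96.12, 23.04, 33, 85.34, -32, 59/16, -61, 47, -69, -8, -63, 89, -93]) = [-96.12, -93, -90, -69, -63, -61, -32, -8, 59/16, 50/11, 23.04, 33, 47, 85.34, 89, 90]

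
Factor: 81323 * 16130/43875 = 2^1 * 3^(-3) * 5^(-2) * 11^1 * 13^(-1) * 1613^1 * 7393^1 = 262347998/8775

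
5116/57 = 89 + 43/57 ≈ 89.75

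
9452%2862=866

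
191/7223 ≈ 0.0264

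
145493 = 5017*29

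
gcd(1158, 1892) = 2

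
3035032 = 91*33352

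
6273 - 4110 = 2163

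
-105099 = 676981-782080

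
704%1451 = 704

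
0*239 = 0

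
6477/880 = 7 + 317/880≈7.36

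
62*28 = 1736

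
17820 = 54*330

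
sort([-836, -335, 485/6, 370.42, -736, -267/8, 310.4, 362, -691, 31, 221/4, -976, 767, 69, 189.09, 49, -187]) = [-976, -836, -736, -691, -335, -187, -267/8, 31, 49, 221/4, 69, 485/6, 189.09, 310.4, 362, 370.42, 767]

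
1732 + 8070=9802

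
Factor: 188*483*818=2^3*3^1*7^1*23^1*47^1*409^1=74277672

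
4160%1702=756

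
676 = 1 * 676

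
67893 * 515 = 34964895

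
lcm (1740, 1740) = 1740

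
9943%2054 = 1727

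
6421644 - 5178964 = 1242680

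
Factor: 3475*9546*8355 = 2^1*3^2*5^3*37^1*43^1*139^1*557^1 = 277154984250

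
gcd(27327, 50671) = 1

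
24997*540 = 13498380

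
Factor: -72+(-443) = -1 * 5^1 * 103^1 = -515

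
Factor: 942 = 2^1 * 3^1 * 157^1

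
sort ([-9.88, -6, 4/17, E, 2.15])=[-9.88, -6, 4/17, 2.15, E]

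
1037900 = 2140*485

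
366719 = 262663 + 104056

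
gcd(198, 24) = 6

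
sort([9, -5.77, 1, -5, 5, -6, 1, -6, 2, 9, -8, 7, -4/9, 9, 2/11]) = [-8, -6, -6, -5.77, -5, -4/9, 2/11, 1, 1, 2, 5, 7, 9, 9, 9]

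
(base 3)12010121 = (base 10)3742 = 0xe9e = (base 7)13624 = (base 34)382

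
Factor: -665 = -1*5^1*7^1*19^1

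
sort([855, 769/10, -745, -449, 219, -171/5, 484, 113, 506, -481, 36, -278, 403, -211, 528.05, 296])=[-745, -481, -449, -278, -211, -171/5, 36, 769/10, 113, 219, 296, 403, 484, 506, 528.05, 855]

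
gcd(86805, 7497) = 9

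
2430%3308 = 2430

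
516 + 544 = 1060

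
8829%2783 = 480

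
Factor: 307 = 307^1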